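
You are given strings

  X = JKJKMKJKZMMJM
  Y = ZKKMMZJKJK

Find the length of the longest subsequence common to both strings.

One common subsequence of length 6: K at X[2]=Y[2]; then K at X[4]=Y[3]; then M at X[5]=Y[5]; then K at X[6]=Y[8]; then J at X[7]=Y[9]; then K at X[8]=Y[10], and the DP table's final entry dp[13][10] is also 6, so no common subsequence is longer.

6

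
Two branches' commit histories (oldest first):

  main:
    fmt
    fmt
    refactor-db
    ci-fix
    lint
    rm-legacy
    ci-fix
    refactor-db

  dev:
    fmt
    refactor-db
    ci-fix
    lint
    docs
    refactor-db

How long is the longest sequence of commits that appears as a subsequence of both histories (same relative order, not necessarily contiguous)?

Pick fmt at main[2]=dev[1], then refactor-db at main[3]=dev[2], then ci-fix at main[4]=dev[3], then lint at main[5]=dev[4], then refactor-db at main[8]=dev[6]; all 5 commits appear in both, in order, and the DP table's final entry dp[8][6] is also 5, so no common subsequence is longer.

5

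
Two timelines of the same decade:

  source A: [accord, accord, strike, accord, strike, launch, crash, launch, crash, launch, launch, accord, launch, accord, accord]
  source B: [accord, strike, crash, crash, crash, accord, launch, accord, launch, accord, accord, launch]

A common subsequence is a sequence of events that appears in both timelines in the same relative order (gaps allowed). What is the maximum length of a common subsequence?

One common subsequence of length 9: accord (source A #2, source B #1); then strike (source A #3, source B #2); then crash (source A #7, source B #4); then crash (source A #9, source B #5); then launch (source A #11, source B #7); then accord (source A #12, source B #8); then launch (source A #13, source B #9); then accord (source A #14, source B #10); then accord (source A #15, source B #11). The LCS DP gives dp[15][12] = 9, so this is optimal.

9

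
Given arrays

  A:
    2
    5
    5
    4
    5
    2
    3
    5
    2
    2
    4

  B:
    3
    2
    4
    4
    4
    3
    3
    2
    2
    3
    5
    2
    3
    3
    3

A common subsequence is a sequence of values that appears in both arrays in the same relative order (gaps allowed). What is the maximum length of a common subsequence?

6

One common subsequence of length 6: 2 [1,2] → 4 [4,5] → 2 [6,9] → 3 [7,10] → 5 [8,11] → 2 [9,12]. Since dp[11][15] = 6, nothing longer is possible.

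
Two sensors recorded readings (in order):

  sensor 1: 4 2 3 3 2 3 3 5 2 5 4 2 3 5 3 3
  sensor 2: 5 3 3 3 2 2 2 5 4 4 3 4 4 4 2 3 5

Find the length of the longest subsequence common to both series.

Pick 3 (sensor 1 #3, sensor 2 #3), then 3 (sensor 1 #4, sensor 2 #4), then 2 (sensor 1 #5, sensor 2 #6), then 2 (sensor 1 #9, sensor 2 #7), then 5 (sensor 1 #10, sensor 2 #8), then 4 (sensor 1 #11, sensor 2 #14), then 2 (sensor 1 #12, sensor 2 #15), then 3 (sensor 1 #13, sensor 2 #16), then 5 (sensor 1 #14, sensor 2 #17); all 9 values appear in both, in order. The LCS DP gives dp[16][17] = 9, so this is optimal.

9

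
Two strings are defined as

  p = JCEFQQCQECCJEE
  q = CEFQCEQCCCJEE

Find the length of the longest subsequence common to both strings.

11

Match C at p[2]=q[1]; then E at p[3]=q[2]; then F at p[4]=q[3]; then Q at p[5]=q[4]; then Q at p[6]=q[7]; then C at p[7]=q[8]; then C at p[10]=q[9]; then C at p[11]=q[10]; then J at p[12]=q[11]; then E at p[13]=q[12]; then E at p[14]=q[13] — 11 characters in the same relative order in both. The LCS DP gives dp[14][13] = 11, so this is optimal.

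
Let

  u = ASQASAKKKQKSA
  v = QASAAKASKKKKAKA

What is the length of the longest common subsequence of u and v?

One common subsequence of length 9: A [1,2] → S [2,3] → A [4,7] → S [5,8] → K [7,10] → K [8,11] → K [9,12] → K [11,14] → A [13,15]. Since dp[13][15] = 9, nothing longer is possible.

9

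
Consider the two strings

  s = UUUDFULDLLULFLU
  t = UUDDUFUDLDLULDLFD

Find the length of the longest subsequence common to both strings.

11

Taking U [1,1]; then U [2,2]; then U [3,5]; then F [5,6]; then U [6,7]; then L [7,9]; then D [8,10]; then L [9,11]; then L [10,13]; then L [12,15]; then F [13,16] gives a common subsequence of length 11. The LCS DP gives dp[15][17] = 11, so this is optimal.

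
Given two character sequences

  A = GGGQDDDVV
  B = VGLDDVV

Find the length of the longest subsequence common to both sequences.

Let dp[i][j] be the LCS length of the first i characters of A and the first j characters of B. dp[i][j] = dp[i-1][j-1]+1 when the i-th and j-th characters match, else max(dp[i-1][j], dp[i][j-1]).
    ·  V  G  L  D  D  V  V
 ·  0  0  0  0  0  0  0  0
 G  0  0  1  1  1  1  1  1
 G  0  0  1  1  1  1  1  1
 G  0  0  1  1  1  1  1  1
 Q  0  0  1  1  1  1  1  1
 D  0  0  1  1  2  2  2  2
 D  0  0  1  1  2  3  3  3
 D  0  0  1  1  2  3  3  3
 V  0  1  1  1  2  3  4  4
 V  0  1  1  1  2  3  4  5
dp[9][7] = 5. One LCS (by backtracking along matches): GDDVV.

5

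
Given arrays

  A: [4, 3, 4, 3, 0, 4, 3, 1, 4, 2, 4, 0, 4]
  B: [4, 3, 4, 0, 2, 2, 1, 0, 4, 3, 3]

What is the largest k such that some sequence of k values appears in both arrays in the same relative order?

7

Match 4 at A[1]=B[1]; then 3 at A[2]=B[2]; then 4 at A[3]=B[3]; then 0 at A[5]=B[4]; then 1 at A[8]=B[7]; then 0 at A[12]=B[8]; then 4 at A[13]=B[9] — 7 values in the same relative order in both, and the DP table's final entry dp[13][11] is also 7, so no common subsequence is longer.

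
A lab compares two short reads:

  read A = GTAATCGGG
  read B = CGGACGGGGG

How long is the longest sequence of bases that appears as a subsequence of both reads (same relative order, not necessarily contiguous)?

6

Let dp[i][j] be the LCS length of the first i bases of read A and the first j bases of read B. dp[i][j] = dp[i-1][j-1]+1 when the i-th and j-th bases match, else max(dp[i-1][j], dp[i][j-1]).
    ·  C  G  G  A  C  G  G  G  G  G
 ·  0  0  0  0  0  0  0  0  0  0  0
 G  0  0  1  1  1  1  1  1  1  1  1
 T  0  0  1  1  1  1  1  1  1  1  1
 A  0  0  1  1  2  2  2  2  2  2  2
 A  0  0  1  1  2  2  2  2  2  2  2
 T  0  0  1  1  2  2  2  2  2  2  2
 C  0  1  1  1  2  3  3  3  3  3  3
 G  0  1  2  2  2  3  4  4  4  4  4
 G  0  1  2  3  3  3  4  5  5  5  5
 G  0  1  2  3  3  3  4  5  6  6  6
dp[9][10] = 6. One LCS (by backtracking along matches): GACGGG.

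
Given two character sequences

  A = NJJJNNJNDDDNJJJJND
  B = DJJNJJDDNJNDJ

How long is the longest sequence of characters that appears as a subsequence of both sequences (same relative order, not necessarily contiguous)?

Taking J (A #2, B #2); then J (A #3, B #3); then J (A #4, B #5); then J (A #7, B #6); then D (A #10, B #7); then D (A #11, B #8); then N (A #12, B #9); then J (A #16, B #10); then N (A #17, B #11); then D (A #18, B #12) gives a common subsequence of length 10. Since dp[18][13] = 10, nothing longer is possible.

10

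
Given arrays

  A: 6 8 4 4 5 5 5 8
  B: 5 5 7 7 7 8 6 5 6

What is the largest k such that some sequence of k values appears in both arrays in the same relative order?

Let dp[i][j] be the LCS length of the first i values of A and the first j values of B. dp[i][j] = dp[i-1][j-1]+1 when the i-th and j-th values match, else max(dp[i-1][j], dp[i][j-1]).
    ·  5  5  7  7  7  8  6  5  6
 ·  0  0  0  0  0  0  0  0  0  0
 6  0  0  0  0  0  0  0  1  1  1
 8  0  0  0  0  0  0  1  1  1  1
 4  0  0  0  0  0  0  1  1  1  1
 4  0  0  0  0  0  0  1  1  1  1
 5  0  1  1  1  1  1  1  1  2  2
 5  0  1  2  2  2  2  2  2  2  2
 5  0  1  2  2  2  2  2  2  3  3
 8  0  1  2  2  2  2  3  3  3  3
dp[8][9] = 3. One LCS (by backtracking along matches): 5, 5, 5.

3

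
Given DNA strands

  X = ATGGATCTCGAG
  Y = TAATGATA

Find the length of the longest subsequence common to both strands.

Let dp[i][j] be the LCS length of the first i bases of X and the first j bases of Y. dp[i][j] = dp[i-1][j-1]+1 when the i-th and j-th bases match, else max(dp[i-1][j], dp[i][j-1]).
    ·  T  A  A  T  G  A  T  A
 ·  0  0  0  0  0  0  0  0  0
 A  0  0  1  1  1  1  1  1  1
 T  0  1  1  1  2  2  2  2  2
 G  0  1  1  1  2  3  3  3  3
 G  0  1  1  1  2  3  3  3  3
 A  0  1  2  2  2  3  4  4  4
 T  0  1  2  2  3  3  4  5  5
 C  0  1  2  2  3  3  4  5  5
 T  0  1  2  2  3  3  4  5  5
 C  0  1  2  2  3  3  4  5  5
 G  0  1  2  2  3  4  4  5  5
 A  0  1  2  3  3  4  5  5  6
 G  0  1  2  3  3  4  5  5  6
dp[12][8] = 6. One LCS (by backtracking along matches): ATGATA.

6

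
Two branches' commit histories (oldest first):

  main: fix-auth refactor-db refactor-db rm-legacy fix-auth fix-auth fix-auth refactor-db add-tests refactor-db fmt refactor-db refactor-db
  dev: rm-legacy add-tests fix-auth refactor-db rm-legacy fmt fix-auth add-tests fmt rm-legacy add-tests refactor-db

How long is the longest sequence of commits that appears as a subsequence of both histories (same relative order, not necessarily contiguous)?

Taking fix-auth [1,3]; then refactor-db [3,4]; then rm-legacy [4,5]; then fix-auth [7,7]; then add-tests [9,8]; then fmt [11,9]; then refactor-db [13,12] gives a common subsequence of length 7. The LCS DP gives dp[13][12] = 7, so this is optimal.

7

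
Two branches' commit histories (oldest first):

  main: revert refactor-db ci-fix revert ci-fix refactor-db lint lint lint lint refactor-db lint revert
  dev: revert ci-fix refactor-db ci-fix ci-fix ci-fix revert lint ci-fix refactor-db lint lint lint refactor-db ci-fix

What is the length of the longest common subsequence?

10

Pick revert at main[1]=dev[1], refactor-db at main[2]=dev[3], ci-fix at main[3]=dev[6], revert at main[4]=dev[7], ci-fix at main[5]=dev[9], refactor-db at main[6]=dev[10], lint at main[8]=dev[11], lint at main[9]=dev[12], lint at main[10]=dev[13], refactor-db at main[11]=dev[14]; all 10 commits appear in both, in order. dp[13][15] = 10 confirms this is the maximum.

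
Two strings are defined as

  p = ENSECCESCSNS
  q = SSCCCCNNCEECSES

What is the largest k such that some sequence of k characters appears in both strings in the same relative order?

Pick S [3,2], C [5,6], C [6,9], E [7,11], C [9,12], S [10,13], S [12,15]; all 7 characters appear in both, in order. dp[12][15] = 7 confirms this is the maximum.

7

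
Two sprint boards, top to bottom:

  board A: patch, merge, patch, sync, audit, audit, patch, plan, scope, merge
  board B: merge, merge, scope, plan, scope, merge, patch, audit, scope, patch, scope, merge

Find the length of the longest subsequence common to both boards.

6

Taking merge (board A #2, board B #6), patch (board A #3, board B #7), audit (board A #5, board B #8), patch (board A #7, board B #10), scope (board A #9, board B #11), merge (board A #10, board B #12) gives a common subsequence of length 6. Since dp[10][12] = 6, nothing longer is possible.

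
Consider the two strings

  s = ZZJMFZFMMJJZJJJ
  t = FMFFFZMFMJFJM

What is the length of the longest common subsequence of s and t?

One common subsequence of length 7: M (s #4, t #2), then F (s #5, t #5), then Z (s #6, t #6), then F (s #7, t #8), then M (s #9, t #9), then J (s #10, t #10), then J (s #11, t #12). Since dp[15][13] = 7, nothing longer is possible.

7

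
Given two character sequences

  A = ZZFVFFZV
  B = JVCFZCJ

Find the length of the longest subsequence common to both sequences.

3

Taking V at A[4]=B[2], then F at A[6]=B[4], then Z at A[7]=B[5] gives a common subsequence of length 3, and the DP table's final entry dp[8][7] is also 3, so no common subsequence is longer.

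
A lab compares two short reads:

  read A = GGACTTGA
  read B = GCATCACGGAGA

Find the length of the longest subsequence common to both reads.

5

Match G at read A[1]=read B[8], G at read A[2]=read B[9], A at read A[3]=read B[10], G at read A[7]=read B[11], A at read A[8]=read B[12] — 5 bases in the same relative order in both. dp[8][12] = 5 confirms this is the maximum.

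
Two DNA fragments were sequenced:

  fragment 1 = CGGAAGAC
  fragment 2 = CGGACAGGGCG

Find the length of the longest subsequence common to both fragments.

Let dp[i][j] be the LCS length of the first i bases of fragment 1 and the first j bases of fragment 2. dp[i][j] = dp[i-1][j-1]+1 when the i-th and j-th bases match, else max(dp[i-1][j], dp[i][j-1]).
    ·  C  G  G  A  C  A  G  G  G  C  G
 ·  0  0  0  0  0  0  0  0  0  0  0  0
 C  0  1  1  1  1  1  1  1  1  1  1  1
 G  0  1  2  2  2  2  2  2  2  2  2  2
 G  0  1  2  3  3  3  3  3  3  3  3  3
 A  0  1  2  3  4  4  4  4  4  4  4  4
 A  0  1  2  3  4  4  5  5  5  5  5  5
 G  0  1  2  3  4  4  5  6  6  6  6  6
 A  0  1  2  3  4  4  5  6  6  6  6  6
 C  0  1  2  3  4  5  5  6  6  6  7  7
dp[8][11] = 7. One LCS (by backtracking along matches): CGGAAGC.

7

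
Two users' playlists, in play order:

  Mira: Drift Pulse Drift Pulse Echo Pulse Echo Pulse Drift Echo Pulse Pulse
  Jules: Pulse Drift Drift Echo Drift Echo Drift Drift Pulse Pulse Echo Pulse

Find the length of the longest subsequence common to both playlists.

7

One common subsequence of length 7: Drift [1,3], then Drift [3,5], then Echo [5,6], then Pulse [6,9], then Pulse [8,10], then Echo [10,11], then Pulse [12,12]. The LCS DP gives dp[12][12] = 7, so this is optimal.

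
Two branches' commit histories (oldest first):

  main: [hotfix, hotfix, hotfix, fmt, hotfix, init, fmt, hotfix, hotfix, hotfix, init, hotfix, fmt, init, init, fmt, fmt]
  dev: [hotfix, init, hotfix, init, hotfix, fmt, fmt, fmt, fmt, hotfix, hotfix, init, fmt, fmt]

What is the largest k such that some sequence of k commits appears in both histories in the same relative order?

Taking hotfix (main #1, dev #1) → hotfix (main #2, dev #3) → hotfix (main #3, dev #5) → fmt (main #4, dev #8) → fmt (main #7, dev #9) → hotfix (main #10, dev #10) → hotfix (main #12, dev #11) → init (main #15, dev #12) → fmt (main #16, dev #13) → fmt (main #17, dev #14) gives a common subsequence of length 10. Since dp[17][14] = 10, nothing longer is possible.

10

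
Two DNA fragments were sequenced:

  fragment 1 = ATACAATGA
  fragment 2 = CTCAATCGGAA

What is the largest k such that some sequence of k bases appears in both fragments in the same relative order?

Taking T (fragment 1 #2, fragment 2 #2), C (fragment 1 #4, fragment 2 #3), A (fragment 1 #5, fragment 2 #4), A (fragment 1 #6, fragment 2 #5), T (fragment 1 #7, fragment 2 #6), G (fragment 1 #8, fragment 2 #9), A (fragment 1 #9, fragment 2 #11) gives a common subsequence of length 7. dp[9][11] = 7 confirms this is the maximum.

7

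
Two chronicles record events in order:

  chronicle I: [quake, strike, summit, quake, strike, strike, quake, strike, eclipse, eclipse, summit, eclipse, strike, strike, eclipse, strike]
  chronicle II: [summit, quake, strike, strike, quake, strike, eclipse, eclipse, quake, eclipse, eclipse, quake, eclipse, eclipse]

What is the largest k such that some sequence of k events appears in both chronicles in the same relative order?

Pick summit at chronicle I[3]=chronicle II[1], quake at chronicle I[4]=chronicle II[2], strike at chronicle I[5]=chronicle II[3], strike at chronicle I[6]=chronicle II[4], quake at chronicle I[7]=chronicle II[5], strike at chronicle I[8]=chronicle II[6], eclipse at chronicle I[9]=chronicle II[10], eclipse at chronicle I[10]=chronicle II[11], eclipse at chronicle I[12]=chronicle II[13], eclipse at chronicle I[15]=chronicle II[14]; all 10 events appear in both, in order, and the DP table's final entry dp[16][14] is also 10, so no common subsequence is longer.

10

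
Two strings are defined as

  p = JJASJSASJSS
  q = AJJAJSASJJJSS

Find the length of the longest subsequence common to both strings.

10

Pick J (p #1, q #2) → J (p #2, q #3) → A (p #3, q #4) → J (p #5, q #5) → S (p #6, q #6) → A (p #7, q #7) → S (p #8, q #8) → J (p #9, q #11) → S (p #10, q #12) → S (p #11, q #13); all 10 characters appear in both, in order. dp[11][13] = 10 confirms this is the maximum.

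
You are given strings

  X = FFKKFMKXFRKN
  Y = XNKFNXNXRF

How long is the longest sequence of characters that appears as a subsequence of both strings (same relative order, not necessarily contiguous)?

4

Pick K (X #4, Y #3); then F (X #5, Y #4); then X (X #8, Y #8); then F (X #9, Y #10); all 4 characters appear in both, in order. dp[12][10] = 4 confirms this is the maximum.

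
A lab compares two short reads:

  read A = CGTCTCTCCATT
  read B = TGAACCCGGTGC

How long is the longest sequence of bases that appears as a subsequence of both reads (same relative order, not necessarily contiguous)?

5

Let dp[i][j] be the LCS length of the first i bases of read A and the first j bases of read B. dp[i][j] = dp[i-1][j-1]+1 when the i-th and j-th bases match, else max(dp[i-1][j], dp[i][j-1]).
    ·  T  G  A  A  C  C  C  G  G  T  G  C
 ·  0  0  0  0  0  0  0  0  0  0  0  0  0
 C  0  0  0  0  0  1  1  1  1  1  1  1  1
 G  0  0  1  1  1  1  1  1  2  2  2  2  2
 T  0  1  1  1  1  1  1  1  2  2  3  3  3
 C  0  1  1  1  1  2  2  2  2  2  3  3  4
 T  0  1  1  1  1  2  2  2  2  2  3  3  4
 C  0  1  1  1  1  2  3  3  3  3  3  3  4
 T  0  1  1  1  1  2  3  3  3  3  4  4  4
 C  0  1  1  1  1  2  3  4  4  4  4  4  5
 C  0  1  1  1  1  2  3  4  4  4  4  4  5
 A  0  1  1  2  2  2  3  4  4  4  4  4  5
 T  0  1  1  2  2  2  3  4  4  4  5  5  5
 T  0  1  1  2  2  2  3  4  4  4  5  5  5
dp[12][12] = 5. One LCS (by backtracking along matches): CCCTC.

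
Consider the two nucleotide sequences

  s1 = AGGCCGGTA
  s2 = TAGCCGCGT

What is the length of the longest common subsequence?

7

Let dp[i][j] be the LCS length of the first i bases of s1 and the first j bases of s2. dp[i][j] = dp[i-1][j-1]+1 when the i-th and j-th bases match, else max(dp[i-1][j], dp[i][j-1]).
    ·  T  A  G  C  C  G  C  G  T
 ·  0  0  0  0  0  0  0  0  0  0
 A  0  0  1  1  1  1  1  1  1  1
 G  0  0  1  2  2  2  2  2  2  2
 G  0  0  1  2  2  2  3  3  3  3
 C  0  0  1  2  3  3  3  4  4  4
 C  0  0  1  2  3  4  4  4  4  4
 G  0  0  1  2  3  4  5  5  5  5
 G  0  0  1  2  3  4  5  5  6  6
 T  0  1  1  2  3  4  5  5  6  7
 A  0  1  2  2  3  4  5  5  6  7
dp[9][9] = 7. One LCS (by backtracking along matches): AGCCGGT.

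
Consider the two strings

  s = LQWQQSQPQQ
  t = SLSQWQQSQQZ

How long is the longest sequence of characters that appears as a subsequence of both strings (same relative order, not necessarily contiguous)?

8

Match L [1,2]; then Q [2,4]; then W [3,5]; then Q [4,6]; then Q [5,7]; then S [6,8]; then Q [7,9]; then Q [9,10] — 8 characters in the same relative order in both. dp[10][11] = 8 confirms this is the maximum.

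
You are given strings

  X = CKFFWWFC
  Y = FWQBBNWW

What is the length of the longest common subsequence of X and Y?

Let dp[i][j] be the LCS length of the first i characters of X and the first j characters of Y. dp[i][j] = dp[i-1][j-1]+1 when the i-th and j-th characters match, else max(dp[i-1][j], dp[i][j-1]).
    ·  F  W  Q  B  B  N  W  W
 ·  0  0  0  0  0  0  0  0  0
 C  0  0  0  0  0  0  0  0  0
 K  0  0  0  0  0  0  0  0  0
 F  0  1  1  1  1  1  1  1  1
 F  0  1  1  1  1  1  1  1  1
 W  0  1  2  2  2  2  2  2  2
 W  0  1  2  2  2  2  2  3  3
 F  0  1  2  2  2  2  2  3  3
 C  0  1  2  2  2  2  2  3  3
dp[8][8] = 3. One LCS (by backtracking along matches): FWW.

3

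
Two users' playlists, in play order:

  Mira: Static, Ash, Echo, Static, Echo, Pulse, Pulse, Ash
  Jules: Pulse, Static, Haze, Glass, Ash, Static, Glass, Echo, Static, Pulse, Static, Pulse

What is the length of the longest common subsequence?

Pick Static at Mira[1]=Jules[2] → Ash at Mira[2]=Jules[5] → Echo at Mira[3]=Jules[8] → Static at Mira[4]=Jules[9] → Pulse at Mira[6]=Jules[10] → Pulse at Mira[7]=Jules[12]; all 6 songs appear in both, in order, and the DP table's final entry dp[8][12] is also 6, so no common subsequence is longer.

6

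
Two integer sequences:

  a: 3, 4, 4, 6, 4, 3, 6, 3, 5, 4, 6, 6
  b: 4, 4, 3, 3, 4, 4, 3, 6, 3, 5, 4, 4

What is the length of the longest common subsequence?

Let dp[i][j] be the LCS length of the first i values of a and the first j values of b. dp[i][j] = dp[i-1][j-1]+1 when the i-th and j-th values match, else max(dp[i-1][j], dp[i][j-1]).
    ·  4  4  3  3  4  4  3  6  3  5  4  4
 ·  0  0  0  0  0  0  0  0  0  0  0  0  0
 3  0  0  0  1  1  1  1  1  1  1  1  1  1
 4  0  1  1  1  1  2  2  2  2  2  2  2  2
 4  0  1  2  2  2  2  3  3  3  3  3  3  3
 6  0  1  2  2  2  2  3  3  4  4  4  4  4
 4  0  1  2  2  2  3  3  3  4  4  4  5  5
 3  0  1  2  3  3  3  3  4  4  5  5  5  5
 6  0  1  2  3  3  3  3  4  5  5  5  5  5
 3  0  1  2  3  4  4  4  4  5  6  6  6  6
 5  0  1  2  3  4  4  4  4  5  6  7  7  7
 4  0  1  2  3  4  5  5  5  5  6  7  8  8
 6  0  1  2  3  4  5  5  5  6  6  7  8  8
 6  0  1  2  3  4  5  5  5  6  6  7  8  8
dp[12][12] = 8. One LCS (by backtracking along matches): 3, 4, 4, 3, 6, 3, 5, 4.

8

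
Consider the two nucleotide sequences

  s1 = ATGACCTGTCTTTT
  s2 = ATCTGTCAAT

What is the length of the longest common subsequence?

8

Pick A [1,1]; then T [2,2]; then C [6,3]; then T [7,4]; then G [8,5]; then T [9,6]; then C [10,7]; then T [14,10]; all 8 bases appear in both, in order. dp[14][10] = 8 confirms this is the maximum.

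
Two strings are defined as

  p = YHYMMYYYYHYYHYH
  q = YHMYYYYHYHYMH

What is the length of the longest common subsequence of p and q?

Taking Y [1,1]; then H [2,2]; then M [5,3]; then Y [6,4]; then Y [7,5]; then Y [8,6]; then Y [9,7]; then H [10,8]; then Y [12,9]; then H [13,10]; then Y [14,11]; then H [15,13] gives a common subsequence of length 12. Since dp[15][13] = 12, nothing longer is possible.

12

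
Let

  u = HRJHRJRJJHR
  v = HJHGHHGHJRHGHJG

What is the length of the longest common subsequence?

6

Match H (u #1, v #1), then J (u #3, v #2), then H (u #4, v #8), then J (u #6, v #9), then R (u #7, v #10), then J (u #8, v #14) — 6 characters in the same relative order in both. dp[11][15] = 6 confirms this is the maximum.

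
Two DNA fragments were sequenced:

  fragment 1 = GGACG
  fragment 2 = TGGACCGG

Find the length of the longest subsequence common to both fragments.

One common subsequence of length 5: G at fragment 1[1]=fragment 2[2] → G at fragment 1[2]=fragment 2[3] → A at fragment 1[3]=fragment 2[4] → C at fragment 1[4]=fragment 2[6] → G at fragment 1[5]=fragment 2[8]. dp[5][8] = 5 confirms this is the maximum.

5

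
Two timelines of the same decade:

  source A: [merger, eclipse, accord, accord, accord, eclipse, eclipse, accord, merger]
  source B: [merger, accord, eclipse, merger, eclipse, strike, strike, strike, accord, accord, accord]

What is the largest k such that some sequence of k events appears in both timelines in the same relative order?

Match merger [1,4] → eclipse [2,5] → accord [4,9] → accord [5,10] → accord [8,11] — 5 events in the same relative order in both, and the DP table's final entry dp[9][11] is also 5, so no common subsequence is longer.

5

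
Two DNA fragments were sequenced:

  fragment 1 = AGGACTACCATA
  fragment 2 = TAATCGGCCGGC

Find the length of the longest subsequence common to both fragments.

Pick A at fragment 1[1]=fragment 2[3], then G at fragment 1[2]=fragment 2[6], then G at fragment 1[3]=fragment 2[7], then C at fragment 1[5]=fragment 2[8], then C at fragment 1[8]=fragment 2[9], then C at fragment 1[9]=fragment 2[12]; all 6 bases appear in both, in order. The LCS DP gives dp[12][12] = 6, so this is optimal.

6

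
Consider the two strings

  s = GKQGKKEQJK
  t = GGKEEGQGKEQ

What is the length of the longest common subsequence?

Let dp[i][j] be the LCS length of the first i characters of s and the first j characters of t. dp[i][j] = dp[i-1][j-1]+1 when the i-th and j-th characters match, else max(dp[i-1][j], dp[i][j-1]).
    ·  G  G  K  E  E  G  Q  G  K  E  Q
 ·  0  0  0  0  0  0  0  0  0  0  0  0
 G  0  1  1  1  1  1  1  1  1  1  1  1
 K  0  1  1  2  2  2  2  2  2  2  2  2
 Q  0  1  1  2  2  2  2  3  3  3  3  3
 G  0  1  2  2  2  2  3  3  4  4  4  4
 K  0  1  2  3  3  3  3  3  4  5  5  5
 K  0  1  2  3  3  3  3  3  4  5  5  5
 E  0  1  2  3  4  4  4  4  4  5  6  6
 Q  0  1  2  3  4  4  4  5  5  5  6  7
 J  0  1  2  3  4  4  4  5  5  5  6  7
 K  0  1  2  3  4  4  4  5  5  6  6  7
dp[10][11] = 7. One LCS (by backtracking along matches): GKQGKEQ.

7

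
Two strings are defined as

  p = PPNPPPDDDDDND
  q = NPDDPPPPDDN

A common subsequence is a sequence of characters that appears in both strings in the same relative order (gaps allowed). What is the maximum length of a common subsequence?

8

Let dp[i][j] be the LCS length of the first i characters of p and the first j characters of q. dp[i][j] = dp[i-1][j-1]+1 when the i-th and j-th characters match, else max(dp[i-1][j], dp[i][j-1]).
    ·  N  P  D  D  P  P  P  P  D  D  N
 ·  0  0  0  0  0  0  0  0  0  0  0  0
 P  0  0  1  1  1  1  1  1  1  1  1  1
 P  0  0  1  1  1  2  2  2  2  2  2  2
 N  0  1  1  1  1  2  2  2  2  2  2  3
 P  0  1  2  2  2  2  3  3  3  3  3  3
 P  0  1  2  2  2  3  3  4  4  4  4  4
 P  0  1  2  2  2  3  4  4  5  5  5  5
 D  0  1  2  3  3  3  4  4  5  6  6  6
 D  0  1  2  3  4  4  4  4  5  6  7  7
 D  0  1  2  3  4  4  4  4  5  6  7  7
 D  0  1  2  3  4  4  4  4  5  6  7  7
 D  0  1  2  3  4  4  4  4  5  6  7  7
 N  0  1  2  3  4  4  4  4  5  6  7  8
 D  0  1  2  3  4  4  4  4  5  6  7  8
dp[13][11] = 8. One LCS (by backtracking along matches): PPPPPDDN.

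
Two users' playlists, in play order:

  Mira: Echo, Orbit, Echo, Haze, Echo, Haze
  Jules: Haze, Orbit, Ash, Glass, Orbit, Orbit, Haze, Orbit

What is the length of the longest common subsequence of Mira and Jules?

Match Orbit (Mira #2, Jules #6) → Haze (Mira #4, Jules #7) — 2 songs in the same relative order in both. dp[6][8] = 2 confirms this is the maximum.

2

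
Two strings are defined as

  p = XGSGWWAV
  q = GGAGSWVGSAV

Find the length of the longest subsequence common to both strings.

Let dp[i][j] be the LCS length of the first i characters of p and the first j characters of q. dp[i][j] = dp[i-1][j-1]+1 when the i-th and j-th characters match, else max(dp[i-1][j], dp[i][j-1]).
    ·  G  G  A  G  S  W  V  G  S  A  V
 ·  0  0  0  0  0  0  0  0  0  0  0  0
 X  0  0  0  0  0  0  0  0  0  0  0  0
 G  0  1  1  1  1  1  1  1  1  1  1  1
 S  0  1  1  1  1  2  2  2  2  2  2  2
 G  0  1  2  2  2  2  2  2  3  3  3  3
 W  0  1  2  2  2  2  3  3  3  3  3  3
 W  0  1  2  2  2  2  3  3  3  3  3  3
 A  0  1  2  3  3  3  3  3  3  3  4  4
 V  0  1  2  3  3  3  3  4  4  4  4  5
dp[8][11] = 5. One LCS (by backtracking along matches): GSGAV.

5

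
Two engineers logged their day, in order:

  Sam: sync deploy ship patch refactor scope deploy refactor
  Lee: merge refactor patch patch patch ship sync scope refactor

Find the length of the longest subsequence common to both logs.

3

One common subsequence of length 3: sync at Sam[1]=Lee[7]; then scope at Sam[6]=Lee[8]; then refactor at Sam[8]=Lee[9]. dp[8][9] = 3 confirms this is the maximum.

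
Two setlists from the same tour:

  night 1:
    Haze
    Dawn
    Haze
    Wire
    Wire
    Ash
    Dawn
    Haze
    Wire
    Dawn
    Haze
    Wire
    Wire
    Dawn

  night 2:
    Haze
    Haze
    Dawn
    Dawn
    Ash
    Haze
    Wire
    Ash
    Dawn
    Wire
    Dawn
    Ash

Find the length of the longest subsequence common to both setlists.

8

Match Haze (night 1 #1, night 2 #2); then Dawn (night 1 #2, night 2 #4); then Haze (night 1 #3, night 2 #6); then Wire (night 1 #5, night 2 #7); then Ash (night 1 #6, night 2 #8); then Dawn (night 1 #7, night 2 #9); then Wire (night 1 #9, night 2 #10); then Dawn (night 1 #10, night 2 #11) — 8 songs in the same relative order in both. dp[14][12] = 8 confirms this is the maximum.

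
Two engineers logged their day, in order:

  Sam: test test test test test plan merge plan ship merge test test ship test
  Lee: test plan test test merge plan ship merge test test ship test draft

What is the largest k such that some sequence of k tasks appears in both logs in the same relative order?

11

One common subsequence of length 11: test at Sam[1]=Lee[1], test at Sam[4]=Lee[3], test at Sam[5]=Lee[4], merge at Sam[7]=Lee[5], plan at Sam[8]=Lee[6], ship at Sam[9]=Lee[7], merge at Sam[10]=Lee[8], test at Sam[11]=Lee[9], test at Sam[12]=Lee[10], ship at Sam[13]=Lee[11], test at Sam[14]=Lee[12]. dp[14][13] = 11 confirms this is the maximum.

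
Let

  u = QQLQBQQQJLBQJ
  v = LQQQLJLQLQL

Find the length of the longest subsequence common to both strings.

7

Let dp[i][j] be the LCS length of the first i characters of u and the first j characters of v. dp[i][j] = dp[i-1][j-1]+1 when the i-th and j-th characters match, else max(dp[i-1][j], dp[i][j-1]).
    ·  L  Q  Q  Q  L  J  L  Q  L  Q  L
 ·  0  0  0  0  0  0  0  0  0  0  0  0
 Q  0  0  1  1  1  1  1  1  1  1  1  1
 Q  0  0  1  2  2  2  2  2  2  2  2  2
 L  0  1  1  2  2  3  3  3  3  3  3  3
 Q  0  1  2  2  3  3  3  3  4  4  4  4
 B  0  1  2  2  3  3  3  3  4  4  4  4
 Q  0  1  2  3  3  3  3  3  4  4  5  5
 Q  0  1  2  3  4  4  4  4  4  4  5  5
 Q  0  1  2  3  4  4  4  4  5  5  5  5
 J  0  1  2  3  4  4  5  5  5  5  5  5
 L  0  1  2  3  4  5  5  6  6  6  6  6
 B  0  1  2  3  4  5  5  6  6  6  6  6
 Q  0  1  2  3  4  5  5  6  7  7  7  7
 J  0  1  2  3  4  5  6  6  7  7  7  7
dp[13][11] = 7. One LCS (by backtracking along matches): LQQQQLQ.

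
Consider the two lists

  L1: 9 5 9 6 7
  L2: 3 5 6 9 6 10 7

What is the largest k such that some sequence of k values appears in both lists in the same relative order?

4

Taking 5 at L1[2]=L2[2]; then 9 at L1[3]=L2[4]; then 6 at L1[4]=L2[5]; then 7 at L1[5]=L2[7] gives a common subsequence of length 4. Since dp[5][7] = 4, nothing longer is possible.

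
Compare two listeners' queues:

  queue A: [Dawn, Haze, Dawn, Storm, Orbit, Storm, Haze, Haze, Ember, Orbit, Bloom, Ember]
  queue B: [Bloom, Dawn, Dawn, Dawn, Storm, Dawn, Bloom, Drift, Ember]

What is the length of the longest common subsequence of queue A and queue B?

5

Pick Dawn (queue A #1, queue B #3) → Dawn (queue A #3, queue B #4) → Storm (queue A #4, queue B #5) → Bloom (queue A #11, queue B #7) → Ember (queue A #12, queue B #9); all 5 songs appear in both, in order. The LCS DP gives dp[12][9] = 5, so this is optimal.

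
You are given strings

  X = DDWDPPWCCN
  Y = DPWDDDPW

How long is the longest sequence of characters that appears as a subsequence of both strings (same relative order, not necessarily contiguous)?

5

Match D [1,4]; then D [2,5]; then D [4,6]; then P [6,7]; then W [7,8] — 5 characters in the same relative order in both, and the DP table's final entry dp[10][8] is also 5, so no common subsequence is longer.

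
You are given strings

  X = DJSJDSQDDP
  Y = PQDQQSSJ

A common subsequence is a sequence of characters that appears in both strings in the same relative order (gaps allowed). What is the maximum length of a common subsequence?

Let dp[i][j] be the LCS length of the first i characters of X and the first j characters of Y. dp[i][j] = dp[i-1][j-1]+1 when the i-th and j-th characters match, else max(dp[i-1][j], dp[i][j-1]).
    ·  P  Q  D  Q  Q  S  S  J
 ·  0  0  0  0  0  0  0  0  0
 D  0  0  0  1  1  1  1  1  1
 J  0  0  0  1  1  1  1  1  2
 S  0  0  0  1  1  1  2  2  2
 J  0  0  0  1  1  1  2  2  3
 D  0  0  0  1  1  1  2  2  3
 S  0  0  0  1  1  1  2  3  3
 Q  0  0  1  1  2  2  2  3  3
 D  0  0  1  2  2  2  2  3  3
 D  0  0  1  2  2  2  2  3  3
 P  0  1  1  2  2  2  2  3  3
dp[10][8] = 3. One LCS (by backtracking along matches): DSJ.

3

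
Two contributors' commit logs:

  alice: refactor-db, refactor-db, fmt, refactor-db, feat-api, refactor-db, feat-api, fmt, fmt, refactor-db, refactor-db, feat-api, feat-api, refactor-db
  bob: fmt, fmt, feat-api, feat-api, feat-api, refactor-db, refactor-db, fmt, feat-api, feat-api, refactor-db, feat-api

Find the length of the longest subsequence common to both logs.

8

Taking fmt [3,2]; then feat-api [5,4]; then feat-api [7,5]; then refactor-db [10,6]; then refactor-db [11,7]; then feat-api [12,9]; then feat-api [13,10]; then refactor-db [14,11] gives a common subsequence of length 8. dp[14][12] = 8 confirms this is the maximum.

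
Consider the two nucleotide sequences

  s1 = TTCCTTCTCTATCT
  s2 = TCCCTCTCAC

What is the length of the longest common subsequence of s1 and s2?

Match T [1,1], then C [3,3], then C [4,4], then T [6,5], then C [7,6], then T [8,7], then C [9,8], then A [11,9], then C [13,10] — 9 bases in the same relative order in both. Since dp[14][10] = 9, nothing longer is possible.

9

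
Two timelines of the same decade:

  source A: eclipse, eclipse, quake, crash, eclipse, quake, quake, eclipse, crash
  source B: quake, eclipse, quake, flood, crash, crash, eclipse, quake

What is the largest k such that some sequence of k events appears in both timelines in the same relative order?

One common subsequence of length 5: eclipse at source A[2]=source B[2]; then quake at source A[3]=source B[3]; then crash at source A[4]=source B[6]; then eclipse at source A[5]=source B[7]; then quake at source A[7]=source B[8], and the DP table's final entry dp[9][8] is also 5, so no common subsequence is longer.

5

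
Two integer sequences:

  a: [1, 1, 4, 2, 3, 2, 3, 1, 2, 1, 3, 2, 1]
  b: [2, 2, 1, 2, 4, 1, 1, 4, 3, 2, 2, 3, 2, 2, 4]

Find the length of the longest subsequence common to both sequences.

8

Pick 1 (a #1, b #6), 1 (a #2, b #7), 4 (a #3, b #8), 2 (a #4, b #10), 2 (a #6, b #11), 3 (a #7, b #12), 2 (a #9, b #13), 2 (a #12, b #14); all 8 values appear in both, in order. The LCS DP gives dp[13][15] = 8, so this is optimal.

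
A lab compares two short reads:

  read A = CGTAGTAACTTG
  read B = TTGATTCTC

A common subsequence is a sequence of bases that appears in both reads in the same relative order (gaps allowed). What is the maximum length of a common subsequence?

Let dp[i][j] be the LCS length of the first i bases of read A and the first j bases of read B. dp[i][j] = dp[i-1][j-1]+1 when the i-th and j-th bases match, else max(dp[i-1][j], dp[i][j-1]).
    ·  T  T  G  A  T  T  C  T  C
 ·  0  0  0  0  0  0  0  0  0  0
 C  0  0  0  0  0  0  0  1  1  1
 G  0  0  0  1  1  1  1  1  1  1
 T  0  1  1  1  1  2  2  2  2  2
 A  0  1  1  1  2  2  2  2  2  2
 G  0  1  1  2  2  2  2  2  2  2
 T  0  1  2  2  2  3  3  3  3  3
 A  0  1  2  2  3  3  3  3  3  3
 A  0  1  2  2  3  3  3  3  3  3
 C  0  1  2  2  3  3  3  4  4  4
 T  0  1  2  2  3  4  4  4  5  5
 T  0  1  2  2  3  4  5  5  5  5
 G  0  1  2  3  3  4  5  5  5  5
dp[12][9] = 5. One LCS (by backtracking along matches): GTTCT.

5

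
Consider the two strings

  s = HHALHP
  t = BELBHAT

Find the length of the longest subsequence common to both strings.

Match H [2,5]; then A [3,6] — 2 characters in the same relative order in both, and the DP table's final entry dp[6][7] is also 2, so no common subsequence is longer.

2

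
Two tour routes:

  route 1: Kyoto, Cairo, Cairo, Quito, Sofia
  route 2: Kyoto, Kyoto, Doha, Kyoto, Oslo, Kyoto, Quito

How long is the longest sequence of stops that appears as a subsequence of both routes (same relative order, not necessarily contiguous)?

2

Pick Kyoto (route 1 #1, route 2 #6), then Quito (route 1 #4, route 2 #7); all 2 stops appear in both, in order. dp[5][7] = 2 confirms this is the maximum.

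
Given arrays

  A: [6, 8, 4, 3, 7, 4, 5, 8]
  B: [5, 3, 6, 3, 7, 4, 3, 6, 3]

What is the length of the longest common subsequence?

4

One common subsequence of length 4: 6 at A[1]=B[3], then 3 at A[4]=B[4], then 7 at A[5]=B[5], then 4 at A[6]=B[6]. dp[8][9] = 4 confirms this is the maximum.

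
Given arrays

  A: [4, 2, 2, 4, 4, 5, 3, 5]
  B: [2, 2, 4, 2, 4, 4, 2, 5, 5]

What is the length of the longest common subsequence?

6

Let dp[i][j] be the LCS length of the first i values of A and the first j values of B. dp[i][j] = dp[i-1][j-1]+1 when the i-th and j-th values match, else max(dp[i-1][j], dp[i][j-1]).
    ·  2  2  4  2  4  4  2  5  5
 ·  0  0  0  0  0  0  0  0  0  0
 4  0  0  0  1  1  1  1  1  1  1
 2  0  1  1  1  2  2  2  2  2  2
 2  0  1  2  2  2  2  2  3  3  3
 4  0  1  2  3  3  3  3  3  3  3
 4  0  1  2  3  3  4  4  4  4  4
 5  0  1  2  3  3  4  4  4  5  5
 3  0  1  2  3  3  4  4  4  5  5
 5  0  1  2  3  3  4  4  4  5  6
dp[8][9] = 6. One LCS (by backtracking along matches): 4, 2, 4, 4, 5, 5.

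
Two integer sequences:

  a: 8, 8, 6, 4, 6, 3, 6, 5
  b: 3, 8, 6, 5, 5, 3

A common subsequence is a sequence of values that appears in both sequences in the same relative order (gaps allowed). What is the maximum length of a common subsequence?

3

One common subsequence of length 3: 8 (a #2, b #2), 6 (a #3, b #3), 3 (a #6, b #6). Since dp[8][6] = 3, nothing longer is possible.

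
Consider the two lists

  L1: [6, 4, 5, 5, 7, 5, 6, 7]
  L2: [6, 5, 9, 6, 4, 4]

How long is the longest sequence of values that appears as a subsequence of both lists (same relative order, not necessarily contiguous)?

Taking 6 at L1[1]=L2[1], 5 at L1[3]=L2[2], 6 at L1[7]=L2[4] gives a common subsequence of length 3, and the DP table's final entry dp[8][6] is also 3, so no common subsequence is longer.

3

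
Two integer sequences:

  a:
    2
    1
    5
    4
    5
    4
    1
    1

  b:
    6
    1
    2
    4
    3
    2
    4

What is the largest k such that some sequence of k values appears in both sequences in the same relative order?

3

One common subsequence of length 3: 2 at a[1]=b[3], then 4 at a[4]=b[4], then 4 at a[6]=b[7]. dp[8][7] = 3 confirms this is the maximum.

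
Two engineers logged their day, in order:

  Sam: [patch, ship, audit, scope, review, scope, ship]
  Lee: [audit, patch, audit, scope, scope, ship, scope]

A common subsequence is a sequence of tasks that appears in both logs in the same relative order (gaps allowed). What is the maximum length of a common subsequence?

Pick patch (Sam #1, Lee #2) → audit (Sam #3, Lee #3) → scope (Sam #4, Lee #4) → scope (Sam #6, Lee #5) → ship (Sam #7, Lee #6); all 5 tasks appear in both, in order, and the DP table's final entry dp[7][7] is also 5, so no common subsequence is longer.

5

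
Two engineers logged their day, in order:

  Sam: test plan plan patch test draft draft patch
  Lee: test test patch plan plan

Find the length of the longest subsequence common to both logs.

Taking test at Sam[1]=Lee[2], plan at Sam[2]=Lee[4], plan at Sam[3]=Lee[5] gives a common subsequence of length 3. Since dp[8][5] = 3, nothing longer is possible.

3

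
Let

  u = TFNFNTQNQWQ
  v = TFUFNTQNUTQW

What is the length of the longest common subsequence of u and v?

Pick T [1,1], then F [2,2], then F [4,4], then N [5,5], then T [6,6], then Q [7,7], then N [8,8], then Q [9,11], then W [10,12]; all 9 characters appear in both, in order, and the DP table's final entry dp[11][12] is also 9, so no common subsequence is longer.

9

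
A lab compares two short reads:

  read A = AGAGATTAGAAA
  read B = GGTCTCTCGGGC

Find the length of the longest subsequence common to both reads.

Match G [2,1] → G [4,2] → T [6,5] → T [7,7] → G [9,11] — 5 bases in the same relative order in both. Since dp[12][12] = 5, nothing longer is possible.

5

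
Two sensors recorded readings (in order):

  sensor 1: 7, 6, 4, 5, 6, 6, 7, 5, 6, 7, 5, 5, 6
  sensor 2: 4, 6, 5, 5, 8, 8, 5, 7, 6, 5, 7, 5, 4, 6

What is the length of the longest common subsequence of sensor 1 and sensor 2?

7

Match 6 [2,2], 5 [4,7], 6 [6,9], 5 [8,10], 7 [10,11], 5 [11,12], 6 [13,14] — 7 values in the same relative order in both. dp[13][14] = 7 confirms this is the maximum.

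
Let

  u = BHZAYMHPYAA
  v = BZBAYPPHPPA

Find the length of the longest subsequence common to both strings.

One common subsequence of length 7: B at u[1]=v[1]; then Z at u[3]=v[2]; then A at u[4]=v[4]; then Y at u[5]=v[5]; then H at u[7]=v[8]; then P at u[8]=v[10]; then A at u[11]=v[11]. The LCS DP gives dp[11][11] = 7, so this is optimal.

7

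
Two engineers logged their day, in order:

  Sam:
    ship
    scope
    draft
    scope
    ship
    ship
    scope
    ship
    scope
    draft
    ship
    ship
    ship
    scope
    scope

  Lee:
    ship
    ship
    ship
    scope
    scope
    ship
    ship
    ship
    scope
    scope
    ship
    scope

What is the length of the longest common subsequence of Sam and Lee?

10

Match ship (Sam #1, Lee #1); then ship (Sam #5, Lee #2); then ship (Sam #6, Lee #3); then scope (Sam #7, Lee #4); then scope (Sam #9, Lee #5); then ship (Sam #11, Lee #6); then ship (Sam #12, Lee #7); then ship (Sam #13, Lee #8); then scope (Sam #14, Lee #10); then scope (Sam #15, Lee #12) — 10 tasks in the same relative order in both. The LCS DP gives dp[15][12] = 10, so this is optimal.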